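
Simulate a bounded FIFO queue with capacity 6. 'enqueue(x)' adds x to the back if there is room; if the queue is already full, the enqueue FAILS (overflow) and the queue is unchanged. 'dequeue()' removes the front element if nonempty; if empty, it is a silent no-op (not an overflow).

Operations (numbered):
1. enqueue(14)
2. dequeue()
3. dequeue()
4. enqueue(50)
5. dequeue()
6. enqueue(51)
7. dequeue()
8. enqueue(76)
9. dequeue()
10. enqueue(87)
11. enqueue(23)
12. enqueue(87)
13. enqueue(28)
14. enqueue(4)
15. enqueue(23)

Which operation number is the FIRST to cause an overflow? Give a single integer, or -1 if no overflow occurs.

Answer: -1

Derivation:
1. enqueue(14): size=1
2. dequeue(): size=0
3. dequeue(): empty, no-op, size=0
4. enqueue(50): size=1
5. dequeue(): size=0
6. enqueue(51): size=1
7. dequeue(): size=0
8. enqueue(76): size=1
9. dequeue(): size=0
10. enqueue(87): size=1
11. enqueue(23): size=2
12. enqueue(87): size=3
13. enqueue(28): size=4
14. enqueue(4): size=5
15. enqueue(23): size=6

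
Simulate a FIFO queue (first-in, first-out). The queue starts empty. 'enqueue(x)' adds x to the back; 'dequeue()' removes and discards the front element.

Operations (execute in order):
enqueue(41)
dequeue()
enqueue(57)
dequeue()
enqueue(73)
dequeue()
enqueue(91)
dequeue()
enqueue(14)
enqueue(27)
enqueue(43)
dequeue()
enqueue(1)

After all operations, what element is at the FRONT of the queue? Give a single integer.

Answer: 27

Derivation:
enqueue(41): queue = [41]
dequeue(): queue = []
enqueue(57): queue = [57]
dequeue(): queue = []
enqueue(73): queue = [73]
dequeue(): queue = []
enqueue(91): queue = [91]
dequeue(): queue = []
enqueue(14): queue = [14]
enqueue(27): queue = [14, 27]
enqueue(43): queue = [14, 27, 43]
dequeue(): queue = [27, 43]
enqueue(1): queue = [27, 43, 1]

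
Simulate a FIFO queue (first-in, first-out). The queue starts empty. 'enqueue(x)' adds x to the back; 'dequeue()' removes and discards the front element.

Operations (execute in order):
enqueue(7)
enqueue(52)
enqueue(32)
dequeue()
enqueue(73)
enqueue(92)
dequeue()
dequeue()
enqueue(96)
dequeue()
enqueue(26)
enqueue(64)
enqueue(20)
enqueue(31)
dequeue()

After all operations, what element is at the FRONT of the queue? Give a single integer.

enqueue(7): queue = [7]
enqueue(52): queue = [7, 52]
enqueue(32): queue = [7, 52, 32]
dequeue(): queue = [52, 32]
enqueue(73): queue = [52, 32, 73]
enqueue(92): queue = [52, 32, 73, 92]
dequeue(): queue = [32, 73, 92]
dequeue(): queue = [73, 92]
enqueue(96): queue = [73, 92, 96]
dequeue(): queue = [92, 96]
enqueue(26): queue = [92, 96, 26]
enqueue(64): queue = [92, 96, 26, 64]
enqueue(20): queue = [92, 96, 26, 64, 20]
enqueue(31): queue = [92, 96, 26, 64, 20, 31]
dequeue(): queue = [96, 26, 64, 20, 31]

Answer: 96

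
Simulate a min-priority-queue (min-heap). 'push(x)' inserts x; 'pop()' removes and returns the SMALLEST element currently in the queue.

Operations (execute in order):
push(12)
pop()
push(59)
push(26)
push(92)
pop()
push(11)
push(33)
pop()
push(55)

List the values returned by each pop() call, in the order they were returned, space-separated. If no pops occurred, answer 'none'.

Answer: 12 26 11

Derivation:
push(12): heap contents = [12]
pop() → 12: heap contents = []
push(59): heap contents = [59]
push(26): heap contents = [26, 59]
push(92): heap contents = [26, 59, 92]
pop() → 26: heap contents = [59, 92]
push(11): heap contents = [11, 59, 92]
push(33): heap contents = [11, 33, 59, 92]
pop() → 11: heap contents = [33, 59, 92]
push(55): heap contents = [33, 55, 59, 92]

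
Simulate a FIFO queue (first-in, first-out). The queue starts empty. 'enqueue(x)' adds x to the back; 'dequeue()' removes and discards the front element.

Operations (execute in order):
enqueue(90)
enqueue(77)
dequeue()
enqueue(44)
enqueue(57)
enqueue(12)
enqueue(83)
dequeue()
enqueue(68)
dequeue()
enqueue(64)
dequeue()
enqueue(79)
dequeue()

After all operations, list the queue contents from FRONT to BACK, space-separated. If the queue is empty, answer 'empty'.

Answer: 83 68 64 79

Derivation:
enqueue(90): [90]
enqueue(77): [90, 77]
dequeue(): [77]
enqueue(44): [77, 44]
enqueue(57): [77, 44, 57]
enqueue(12): [77, 44, 57, 12]
enqueue(83): [77, 44, 57, 12, 83]
dequeue(): [44, 57, 12, 83]
enqueue(68): [44, 57, 12, 83, 68]
dequeue(): [57, 12, 83, 68]
enqueue(64): [57, 12, 83, 68, 64]
dequeue(): [12, 83, 68, 64]
enqueue(79): [12, 83, 68, 64, 79]
dequeue(): [83, 68, 64, 79]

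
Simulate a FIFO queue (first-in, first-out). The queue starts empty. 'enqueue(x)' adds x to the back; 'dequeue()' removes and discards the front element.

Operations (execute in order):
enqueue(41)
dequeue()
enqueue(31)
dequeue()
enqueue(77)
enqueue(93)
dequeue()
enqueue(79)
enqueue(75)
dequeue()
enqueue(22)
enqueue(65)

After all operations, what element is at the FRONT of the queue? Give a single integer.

Answer: 79

Derivation:
enqueue(41): queue = [41]
dequeue(): queue = []
enqueue(31): queue = [31]
dequeue(): queue = []
enqueue(77): queue = [77]
enqueue(93): queue = [77, 93]
dequeue(): queue = [93]
enqueue(79): queue = [93, 79]
enqueue(75): queue = [93, 79, 75]
dequeue(): queue = [79, 75]
enqueue(22): queue = [79, 75, 22]
enqueue(65): queue = [79, 75, 22, 65]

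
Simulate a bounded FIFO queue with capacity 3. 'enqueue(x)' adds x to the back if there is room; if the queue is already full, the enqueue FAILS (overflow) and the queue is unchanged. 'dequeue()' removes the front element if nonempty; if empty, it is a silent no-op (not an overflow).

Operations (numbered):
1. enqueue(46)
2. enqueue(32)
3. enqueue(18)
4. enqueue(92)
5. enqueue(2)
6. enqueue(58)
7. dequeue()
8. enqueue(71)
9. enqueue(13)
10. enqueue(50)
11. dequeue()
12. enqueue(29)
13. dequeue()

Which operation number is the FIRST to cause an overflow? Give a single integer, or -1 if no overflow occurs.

Answer: 4

Derivation:
1. enqueue(46): size=1
2. enqueue(32): size=2
3. enqueue(18): size=3
4. enqueue(92): size=3=cap → OVERFLOW (fail)
5. enqueue(2): size=3=cap → OVERFLOW (fail)
6. enqueue(58): size=3=cap → OVERFLOW (fail)
7. dequeue(): size=2
8. enqueue(71): size=3
9. enqueue(13): size=3=cap → OVERFLOW (fail)
10. enqueue(50): size=3=cap → OVERFLOW (fail)
11. dequeue(): size=2
12. enqueue(29): size=3
13. dequeue(): size=2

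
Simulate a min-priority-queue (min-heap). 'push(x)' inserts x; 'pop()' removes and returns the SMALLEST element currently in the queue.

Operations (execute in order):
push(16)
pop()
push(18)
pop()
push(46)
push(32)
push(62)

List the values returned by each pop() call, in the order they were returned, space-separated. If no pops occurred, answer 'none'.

Answer: 16 18

Derivation:
push(16): heap contents = [16]
pop() → 16: heap contents = []
push(18): heap contents = [18]
pop() → 18: heap contents = []
push(46): heap contents = [46]
push(32): heap contents = [32, 46]
push(62): heap contents = [32, 46, 62]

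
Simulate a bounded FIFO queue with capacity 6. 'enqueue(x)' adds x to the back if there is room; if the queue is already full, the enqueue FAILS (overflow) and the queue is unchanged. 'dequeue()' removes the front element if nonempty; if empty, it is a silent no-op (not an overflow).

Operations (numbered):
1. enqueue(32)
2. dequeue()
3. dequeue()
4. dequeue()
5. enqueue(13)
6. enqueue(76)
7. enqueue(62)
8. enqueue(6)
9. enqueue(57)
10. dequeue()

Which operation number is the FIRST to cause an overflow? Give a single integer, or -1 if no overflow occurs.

1. enqueue(32): size=1
2. dequeue(): size=0
3. dequeue(): empty, no-op, size=0
4. dequeue(): empty, no-op, size=0
5. enqueue(13): size=1
6. enqueue(76): size=2
7. enqueue(62): size=3
8. enqueue(6): size=4
9. enqueue(57): size=5
10. dequeue(): size=4

Answer: -1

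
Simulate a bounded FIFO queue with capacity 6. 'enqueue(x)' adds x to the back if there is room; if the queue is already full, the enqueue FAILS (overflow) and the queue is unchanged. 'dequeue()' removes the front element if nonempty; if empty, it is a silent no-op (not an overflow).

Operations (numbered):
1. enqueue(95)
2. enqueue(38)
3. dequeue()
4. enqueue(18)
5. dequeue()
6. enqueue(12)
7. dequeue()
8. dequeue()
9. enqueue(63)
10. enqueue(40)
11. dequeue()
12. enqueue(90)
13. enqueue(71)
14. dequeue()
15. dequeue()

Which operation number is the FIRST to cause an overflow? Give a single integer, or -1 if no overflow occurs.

Answer: -1

Derivation:
1. enqueue(95): size=1
2. enqueue(38): size=2
3. dequeue(): size=1
4. enqueue(18): size=2
5. dequeue(): size=1
6. enqueue(12): size=2
7. dequeue(): size=1
8. dequeue(): size=0
9. enqueue(63): size=1
10. enqueue(40): size=2
11. dequeue(): size=1
12. enqueue(90): size=2
13. enqueue(71): size=3
14. dequeue(): size=2
15. dequeue(): size=1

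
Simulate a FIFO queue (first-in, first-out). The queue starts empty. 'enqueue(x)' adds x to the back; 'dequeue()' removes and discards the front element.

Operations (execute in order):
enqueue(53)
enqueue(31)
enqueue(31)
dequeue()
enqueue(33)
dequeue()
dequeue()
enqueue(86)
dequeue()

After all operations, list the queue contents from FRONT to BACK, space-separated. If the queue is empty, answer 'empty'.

Answer: 86

Derivation:
enqueue(53): [53]
enqueue(31): [53, 31]
enqueue(31): [53, 31, 31]
dequeue(): [31, 31]
enqueue(33): [31, 31, 33]
dequeue(): [31, 33]
dequeue(): [33]
enqueue(86): [33, 86]
dequeue(): [86]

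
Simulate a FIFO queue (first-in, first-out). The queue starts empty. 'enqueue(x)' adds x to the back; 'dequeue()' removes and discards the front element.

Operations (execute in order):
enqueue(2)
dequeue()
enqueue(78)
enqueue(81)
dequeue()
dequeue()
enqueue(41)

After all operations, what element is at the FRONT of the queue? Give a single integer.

enqueue(2): queue = [2]
dequeue(): queue = []
enqueue(78): queue = [78]
enqueue(81): queue = [78, 81]
dequeue(): queue = [81]
dequeue(): queue = []
enqueue(41): queue = [41]

Answer: 41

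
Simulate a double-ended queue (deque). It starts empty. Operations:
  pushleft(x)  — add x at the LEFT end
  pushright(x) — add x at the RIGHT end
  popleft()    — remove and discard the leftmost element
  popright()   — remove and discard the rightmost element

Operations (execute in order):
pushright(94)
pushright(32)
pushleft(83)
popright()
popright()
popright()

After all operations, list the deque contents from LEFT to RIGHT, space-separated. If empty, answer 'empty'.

Answer: empty

Derivation:
pushright(94): [94]
pushright(32): [94, 32]
pushleft(83): [83, 94, 32]
popright(): [83, 94]
popright(): [83]
popright(): []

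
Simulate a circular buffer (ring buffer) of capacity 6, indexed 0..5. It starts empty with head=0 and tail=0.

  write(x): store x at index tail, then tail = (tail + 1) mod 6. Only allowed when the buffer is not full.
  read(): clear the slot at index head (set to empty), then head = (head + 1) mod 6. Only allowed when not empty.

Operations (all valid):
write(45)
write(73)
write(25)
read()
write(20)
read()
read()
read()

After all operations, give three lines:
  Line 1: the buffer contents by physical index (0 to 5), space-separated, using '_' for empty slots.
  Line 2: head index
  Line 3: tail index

Answer: _ _ _ _ _ _
4
4

Derivation:
write(45): buf=[45 _ _ _ _ _], head=0, tail=1, size=1
write(73): buf=[45 73 _ _ _ _], head=0, tail=2, size=2
write(25): buf=[45 73 25 _ _ _], head=0, tail=3, size=3
read(): buf=[_ 73 25 _ _ _], head=1, tail=3, size=2
write(20): buf=[_ 73 25 20 _ _], head=1, tail=4, size=3
read(): buf=[_ _ 25 20 _ _], head=2, tail=4, size=2
read(): buf=[_ _ _ 20 _ _], head=3, tail=4, size=1
read(): buf=[_ _ _ _ _ _], head=4, tail=4, size=0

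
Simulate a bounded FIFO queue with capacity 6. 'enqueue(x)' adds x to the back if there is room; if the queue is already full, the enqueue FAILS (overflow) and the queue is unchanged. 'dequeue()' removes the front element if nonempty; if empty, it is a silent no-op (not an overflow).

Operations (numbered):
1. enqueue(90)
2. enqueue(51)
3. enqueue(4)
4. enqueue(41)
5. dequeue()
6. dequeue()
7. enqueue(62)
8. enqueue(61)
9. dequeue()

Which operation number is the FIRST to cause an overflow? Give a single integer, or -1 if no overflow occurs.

1. enqueue(90): size=1
2. enqueue(51): size=2
3. enqueue(4): size=3
4. enqueue(41): size=4
5. dequeue(): size=3
6. dequeue(): size=2
7. enqueue(62): size=3
8. enqueue(61): size=4
9. dequeue(): size=3

Answer: -1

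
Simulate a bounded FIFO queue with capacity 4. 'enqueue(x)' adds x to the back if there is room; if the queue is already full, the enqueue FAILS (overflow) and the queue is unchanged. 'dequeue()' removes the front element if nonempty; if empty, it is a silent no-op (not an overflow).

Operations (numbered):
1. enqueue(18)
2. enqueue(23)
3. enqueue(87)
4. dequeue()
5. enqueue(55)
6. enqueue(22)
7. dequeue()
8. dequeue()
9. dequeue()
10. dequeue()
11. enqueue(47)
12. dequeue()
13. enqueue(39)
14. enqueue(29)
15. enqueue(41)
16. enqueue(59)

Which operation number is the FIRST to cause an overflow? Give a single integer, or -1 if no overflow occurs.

Answer: -1

Derivation:
1. enqueue(18): size=1
2. enqueue(23): size=2
3. enqueue(87): size=3
4. dequeue(): size=2
5. enqueue(55): size=3
6. enqueue(22): size=4
7. dequeue(): size=3
8. dequeue(): size=2
9. dequeue(): size=1
10. dequeue(): size=0
11. enqueue(47): size=1
12. dequeue(): size=0
13. enqueue(39): size=1
14. enqueue(29): size=2
15. enqueue(41): size=3
16. enqueue(59): size=4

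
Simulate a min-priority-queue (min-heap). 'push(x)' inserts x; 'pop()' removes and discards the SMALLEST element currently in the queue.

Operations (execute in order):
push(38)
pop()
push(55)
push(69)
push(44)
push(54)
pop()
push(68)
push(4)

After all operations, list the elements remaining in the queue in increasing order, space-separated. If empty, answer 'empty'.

push(38): heap contents = [38]
pop() → 38: heap contents = []
push(55): heap contents = [55]
push(69): heap contents = [55, 69]
push(44): heap contents = [44, 55, 69]
push(54): heap contents = [44, 54, 55, 69]
pop() → 44: heap contents = [54, 55, 69]
push(68): heap contents = [54, 55, 68, 69]
push(4): heap contents = [4, 54, 55, 68, 69]

Answer: 4 54 55 68 69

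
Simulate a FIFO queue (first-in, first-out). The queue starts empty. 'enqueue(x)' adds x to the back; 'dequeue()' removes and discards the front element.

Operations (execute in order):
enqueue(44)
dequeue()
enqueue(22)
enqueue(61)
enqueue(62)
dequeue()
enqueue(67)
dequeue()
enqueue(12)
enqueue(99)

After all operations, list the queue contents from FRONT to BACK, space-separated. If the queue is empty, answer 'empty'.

enqueue(44): [44]
dequeue(): []
enqueue(22): [22]
enqueue(61): [22, 61]
enqueue(62): [22, 61, 62]
dequeue(): [61, 62]
enqueue(67): [61, 62, 67]
dequeue(): [62, 67]
enqueue(12): [62, 67, 12]
enqueue(99): [62, 67, 12, 99]

Answer: 62 67 12 99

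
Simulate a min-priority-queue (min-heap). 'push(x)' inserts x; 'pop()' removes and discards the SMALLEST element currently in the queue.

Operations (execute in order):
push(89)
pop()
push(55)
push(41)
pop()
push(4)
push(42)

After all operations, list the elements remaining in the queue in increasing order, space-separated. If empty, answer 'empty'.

push(89): heap contents = [89]
pop() → 89: heap contents = []
push(55): heap contents = [55]
push(41): heap contents = [41, 55]
pop() → 41: heap contents = [55]
push(4): heap contents = [4, 55]
push(42): heap contents = [4, 42, 55]

Answer: 4 42 55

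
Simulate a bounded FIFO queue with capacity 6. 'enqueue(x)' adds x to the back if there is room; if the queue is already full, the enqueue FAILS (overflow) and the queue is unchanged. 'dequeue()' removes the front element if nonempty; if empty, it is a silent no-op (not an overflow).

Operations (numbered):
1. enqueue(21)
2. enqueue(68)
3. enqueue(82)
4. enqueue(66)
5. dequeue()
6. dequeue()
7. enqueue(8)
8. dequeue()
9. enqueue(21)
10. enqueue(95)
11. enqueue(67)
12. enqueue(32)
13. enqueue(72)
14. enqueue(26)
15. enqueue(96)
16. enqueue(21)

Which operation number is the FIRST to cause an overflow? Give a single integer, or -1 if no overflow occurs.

Answer: 13

Derivation:
1. enqueue(21): size=1
2. enqueue(68): size=2
3. enqueue(82): size=3
4. enqueue(66): size=4
5. dequeue(): size=3
6. dequeue(): size=2
7. enqueue(8): size=3
8. dequeue(): size=2
9. enqueue(21): size=3
10. enqueue(95): size=4
11. enqueue(67): size=5
12. enqueue(32): size=6
13. enqueue(72): size=6=cap → OVERFLOW (fail)
14. enqueue(26): size=6=cap → OVERFLOW (fail)
15. enqueue(96): size=6=cap → OVERFLOW (fail)
16. enqueue(21): size=6=cap → OVERFLOW (fail)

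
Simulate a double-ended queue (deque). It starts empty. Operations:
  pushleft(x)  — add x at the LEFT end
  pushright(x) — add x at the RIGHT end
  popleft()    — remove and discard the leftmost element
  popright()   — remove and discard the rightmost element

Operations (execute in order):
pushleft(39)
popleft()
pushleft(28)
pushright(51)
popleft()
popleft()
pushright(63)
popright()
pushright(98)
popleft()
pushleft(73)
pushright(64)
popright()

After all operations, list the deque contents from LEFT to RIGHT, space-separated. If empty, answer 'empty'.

Answer: 73

Derivation:
pushleft(39): [39]
popleft(): []
pushleft(28): [28]
pushright(51): [28, 51]
popleft(): [51]
popleft(): []
pushright(63): [63]
popright(): []
pushright(98): [98]
popleft(): []
pushleft(73): [73]
pushright(64): [73, 64]
popright(): [73]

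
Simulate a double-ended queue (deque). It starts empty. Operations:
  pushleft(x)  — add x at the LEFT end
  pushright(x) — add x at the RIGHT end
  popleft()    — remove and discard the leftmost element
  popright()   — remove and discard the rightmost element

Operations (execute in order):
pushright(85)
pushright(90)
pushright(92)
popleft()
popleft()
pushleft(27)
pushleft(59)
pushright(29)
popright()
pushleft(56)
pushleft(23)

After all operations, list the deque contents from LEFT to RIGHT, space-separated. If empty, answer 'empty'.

Answer: 23 56 59 27 92

Derivation:
pushright(85): [85]
pushright(90): [85, 90]
pushright(92): [85, 90, 92]
popleft(): [90, 92]
popleft(): [92]
pushleft(27): [27, 92]
pushleft(59): [59, 27, 92]
pushright(29): [59, 27, 92, 29]
popright(): [59, 27, 92]
pushleft(56): [56, 59, 27, 92]
pushleft(23): [23, 56, 59, 27, 92]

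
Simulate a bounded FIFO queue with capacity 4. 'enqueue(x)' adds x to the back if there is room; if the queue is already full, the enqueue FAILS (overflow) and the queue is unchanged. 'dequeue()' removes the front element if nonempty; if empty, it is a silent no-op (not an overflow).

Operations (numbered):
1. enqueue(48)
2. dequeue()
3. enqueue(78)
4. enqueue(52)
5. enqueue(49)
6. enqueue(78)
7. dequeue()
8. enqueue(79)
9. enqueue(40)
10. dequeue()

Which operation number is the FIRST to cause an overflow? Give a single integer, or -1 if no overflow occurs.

1. enqueue(48): size=1
2. dequeue(): size=0
3. enqueue(78): size=1
4. enqueue(52): size=2
5. enqueue(49): size=3
6. enqueue(78): size=4
7. dequeue(): size=3
8. enqueue(79): size=4
9. enqueue(40): size=4=cap → OVERFLOW (fail)
10. dequeue(): size=3

Answer: 9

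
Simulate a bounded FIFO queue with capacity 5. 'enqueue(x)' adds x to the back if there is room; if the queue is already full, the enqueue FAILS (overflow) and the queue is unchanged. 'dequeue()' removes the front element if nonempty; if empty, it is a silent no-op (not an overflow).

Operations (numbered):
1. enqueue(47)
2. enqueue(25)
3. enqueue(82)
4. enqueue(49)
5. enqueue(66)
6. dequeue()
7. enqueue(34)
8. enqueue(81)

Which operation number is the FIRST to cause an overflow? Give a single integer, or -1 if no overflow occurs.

Answer: 8

Derivation:
1. enqueue(47): size=1
2. enqueue(25): size=2
3. enqueue(82): size=3
4. enqueue(49): size=4
5. enqueue(66): size=5
6. dequeue(): size=4
7. enqueue(34): size=5
8. enqueue(81): size=5=cap → OVERFLOW (fail)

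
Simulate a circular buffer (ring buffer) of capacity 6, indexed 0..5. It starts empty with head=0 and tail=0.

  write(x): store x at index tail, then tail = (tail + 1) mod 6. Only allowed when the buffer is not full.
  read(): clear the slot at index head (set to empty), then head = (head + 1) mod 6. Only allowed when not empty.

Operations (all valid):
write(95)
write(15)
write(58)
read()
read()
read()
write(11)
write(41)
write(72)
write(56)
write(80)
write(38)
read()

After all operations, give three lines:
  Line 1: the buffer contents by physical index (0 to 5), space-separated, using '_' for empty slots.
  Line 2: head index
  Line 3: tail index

write(95): buf=[95 _ _ _ _ _], head=0, tail=1, size=1
write(15): buf=[95 15 _ _ _ _], head=0, tail=2, size=2
write(58): buf=[95 15 58 _ _ _], head=0, tail=3, size=3
read(): buf=[_ 15 58 _ _ _], head=1, tail=3, size=2
read(): buf=[_ _ 58 _ _ _], head=2, tail=3, size=1
read(): buf=[_ _ _ _ _ _], head=3, tail=3, size=0
write(11): buf=[_ _ _ 11 _ _], head=3, tail=4, size=1
write(41): buf=[_ _ _ 11 41 _], head=3, tail=5, size=2
write(72): buf=[_ _ _ 11 41 72], head=3, tail=0, size=3
write(56): buf=[56 _ _ 11 41 72], head=3, tail=1, size=4
write(80): buf=[56 80 _ 11 41 72], head=3, tail=2, size=5
write(38): buf=[56 80 38 11 41 72], head=3, tail=3, size=6
read(): buf=[56 80 38 _ 41 72], head=4, tail=3, size=5

Answer: 56 80 38 _ 41 72
4
3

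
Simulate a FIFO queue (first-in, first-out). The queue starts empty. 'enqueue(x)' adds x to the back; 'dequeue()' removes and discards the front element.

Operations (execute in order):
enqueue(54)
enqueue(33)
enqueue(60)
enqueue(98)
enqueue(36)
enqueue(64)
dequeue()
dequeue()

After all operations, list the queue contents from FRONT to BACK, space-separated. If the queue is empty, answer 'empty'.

Answer: 60 98 36 64

Derivation:
enqueue(54): [54]
enqueue(33): [54, 33]
enqueue(60): [54, 33, 60]
enqueue(98): [54, 33, 60, 98]
enqueue(36): [54, 33, 60, 98, 36]
enqueue(64): [54, 33, 60, 98, 36, 64]
dequeue(): [33, 60, 98, 36, 64]
dequeue(): [60, 98, 36, 64]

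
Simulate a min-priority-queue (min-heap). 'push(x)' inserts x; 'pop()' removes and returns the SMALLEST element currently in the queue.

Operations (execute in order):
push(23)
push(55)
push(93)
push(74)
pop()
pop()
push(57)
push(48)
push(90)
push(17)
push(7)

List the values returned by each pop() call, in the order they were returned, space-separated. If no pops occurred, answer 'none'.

Answer: 23 55

Derivation:
push(23): heap contents = [23]
push(55): heap contents = [23, 55]
push(93): heap contents = [23, 55, 93]
push(74): heap contents = [23, 55, 74, 93]
pop() → 23: heap contents = [55, 74, 93]
pop() → 55: heap contents = [74, 93]
push(57): heap contents = [57, 74, 93]
push(48): heap contents = [48, 57, 74, 93]
push(90): heap contents = [48, 57, 74, 90, 93]
push(17): heap contents = [17, 48, 57, 74, 90, 93]
push(7): heap contents = [7, 17, 48, 57, 74, 90, 93]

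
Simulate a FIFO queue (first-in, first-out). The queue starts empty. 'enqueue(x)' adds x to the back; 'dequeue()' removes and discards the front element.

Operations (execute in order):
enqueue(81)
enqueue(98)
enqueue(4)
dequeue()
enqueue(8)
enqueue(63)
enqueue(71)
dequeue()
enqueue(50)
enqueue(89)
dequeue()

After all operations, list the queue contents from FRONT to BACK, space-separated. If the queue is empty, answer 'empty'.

enqueue(81): [81]
enqueue(98): [81, 98]
enqueue(4): [81, 98, 4]
dequeue(): [98, 4]
enqueue(8): [98, 4, 8]
enqueue(63): [98, 4, 8, 63]
enqueue(71): [98, 4, 8, 63, 71]
dequeue(): [4, 8, 63, 71]
enqueue(50): [4, 8, 63, 71, 50]
enqueue(89): [4, 8, 63, 71, 50, 89]
dequeue(): [8, 63, 71, 50, 89]

Answer: 8 63 71 50 89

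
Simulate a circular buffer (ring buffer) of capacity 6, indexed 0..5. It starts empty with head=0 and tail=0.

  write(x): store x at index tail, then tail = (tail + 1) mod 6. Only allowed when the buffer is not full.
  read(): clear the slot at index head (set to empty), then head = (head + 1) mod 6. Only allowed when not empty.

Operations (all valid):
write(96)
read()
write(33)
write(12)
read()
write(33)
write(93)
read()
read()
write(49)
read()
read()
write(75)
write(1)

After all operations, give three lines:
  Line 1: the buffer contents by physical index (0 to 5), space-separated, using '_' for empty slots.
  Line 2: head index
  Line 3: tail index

write(96): buf=[96 _ _ _ _ _], head=0, tail=1, size=1
read(): buf=[_ _ _ _ _ _], head=1, tail=1, size=0
write(33): buf=[_ 33 _ _ _ _], head=1, tail=2, size=1
write(12): buf=[_ 33 12 _ _ _], head=1, tail=3, size=2
read(): buf=[_ _ 12 _ _ _], head=2, tail=3, size=1
write(33): buf=[_ _ 12 33 _ _], head=2, tail=4, size=2
write(93): buf=[_ _ 12 33 93 _], head=2, tail=5, size=3
read(): buf=[_ _ _ 33 93 _], head=3, tail=5, size=2
read(): buf=[_ _ _ _ 93 _], head=4, tail=5, size=1
write(49): buf=[_ _ _ _ 93 49], head=4, tail=0, size=2
read(): buf=[_ _ _ _ _ 49], head=5, tail=0, size=1
read(): buf=[_ _ _ _ _ _], head=0, tail=0, size=0
write(75): buf=[75 _ _ _ _ _], head=0, tail=1, size=1
write(1): buf=[75 1 _ _ _ _], head=0, tail=2, size=2

Answer: 75 1 _ _ _ _
0
2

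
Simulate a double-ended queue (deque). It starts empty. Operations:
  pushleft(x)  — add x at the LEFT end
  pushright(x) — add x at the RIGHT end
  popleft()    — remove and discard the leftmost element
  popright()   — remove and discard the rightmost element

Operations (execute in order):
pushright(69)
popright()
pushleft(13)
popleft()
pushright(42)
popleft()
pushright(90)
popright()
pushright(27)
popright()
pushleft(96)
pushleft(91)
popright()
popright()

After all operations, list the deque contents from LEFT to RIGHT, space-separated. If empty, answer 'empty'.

Answer: empty

Derivation:
pushright(69): [69]
popright(): []
pushleft(13): [13]
popleft(): []
pushright(42): [42]
popleft(): []
pushright(90): [90]
popright(): []
pushright(27): [27]
popright(): []
pushleft(96): [96]
pushleft(91): [91, 96]
popright(): [91]
popright(): []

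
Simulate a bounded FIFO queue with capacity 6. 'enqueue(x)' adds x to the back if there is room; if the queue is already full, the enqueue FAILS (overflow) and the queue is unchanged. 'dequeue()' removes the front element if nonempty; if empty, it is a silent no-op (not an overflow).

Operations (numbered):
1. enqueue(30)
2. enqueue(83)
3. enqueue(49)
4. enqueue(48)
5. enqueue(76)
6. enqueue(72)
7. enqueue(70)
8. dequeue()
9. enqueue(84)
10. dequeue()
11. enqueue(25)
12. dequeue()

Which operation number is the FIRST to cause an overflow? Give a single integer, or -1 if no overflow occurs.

1. enqueue(30): size=1
2. enqueue(83): size=2
3. enqueue(49): size=3
4. enqueue(48): size=4
5. enqueue(76): size=5
6. enqueue(72): size=6
7. enqueue(70): size=6=cap → OVERFLOW (fail)
8. dequeue(): size=5
9. enqueue(84): size=6
10. dequeue(): size=5
11. enqueue(25): size=6
12. dequeue(): size=5

Answer: 7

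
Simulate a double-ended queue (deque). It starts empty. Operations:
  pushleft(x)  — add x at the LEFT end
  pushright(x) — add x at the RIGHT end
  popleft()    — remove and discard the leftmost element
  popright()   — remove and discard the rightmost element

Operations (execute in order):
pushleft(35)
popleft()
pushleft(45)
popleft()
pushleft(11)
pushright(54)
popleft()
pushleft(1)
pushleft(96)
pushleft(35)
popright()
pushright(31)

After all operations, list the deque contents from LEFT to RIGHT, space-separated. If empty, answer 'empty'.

pushleft(35): [35]
popleft(): []
pushleft(45): [45]
popleft(): []
pushleft(11): [11]
pushright(54): [11, 54]
popleft(): [54]
pushleft(1): [1, 54]
pushleft(96): [96, 1, 54]
pushleft(35): [35, 96, 1, 54]
popright(): [35, 96, 1]
pushright(31): [35, 96, 1, 31]

Answer: 35 96 1 31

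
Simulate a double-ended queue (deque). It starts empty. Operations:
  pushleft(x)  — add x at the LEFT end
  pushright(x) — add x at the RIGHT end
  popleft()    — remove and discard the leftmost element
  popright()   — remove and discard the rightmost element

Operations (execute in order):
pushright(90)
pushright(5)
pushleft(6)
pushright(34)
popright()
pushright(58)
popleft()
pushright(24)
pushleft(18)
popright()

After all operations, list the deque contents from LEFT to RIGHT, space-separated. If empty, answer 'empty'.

Answer: 18 90 5 58

Derivation:
pushright(90): [90]
pushright(5): [90, 5]
pushleft(6): [6, 90, 5]
pushright(34): [6, 90, 5, 34]
popright(): [6, 90, 5]
pushright(58): [6, 90, 5, 58]
popleft(): [90, 5, 58]
pushright(24): [90, 5, 58, 24]
pushleft(18): [18, 90, 5, 58, 24]
popright(): [18, 90, 5, 58]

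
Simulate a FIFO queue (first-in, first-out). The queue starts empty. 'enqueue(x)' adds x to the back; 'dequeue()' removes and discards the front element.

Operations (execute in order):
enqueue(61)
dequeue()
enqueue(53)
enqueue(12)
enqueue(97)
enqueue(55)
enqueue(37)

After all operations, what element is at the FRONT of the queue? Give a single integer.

enqueue(61): queue = [61]
dequeue(): queue = []
enqueue(53): queue = [53]
enqueue(12): queue = [53, 12]
enqueue(97): queue = [53, 12, 97]
enqueue(55): queue = [53, 12, 97, 55]
enqueue(37): queue = [53, 12, 97, 55, 37]

Answer: 53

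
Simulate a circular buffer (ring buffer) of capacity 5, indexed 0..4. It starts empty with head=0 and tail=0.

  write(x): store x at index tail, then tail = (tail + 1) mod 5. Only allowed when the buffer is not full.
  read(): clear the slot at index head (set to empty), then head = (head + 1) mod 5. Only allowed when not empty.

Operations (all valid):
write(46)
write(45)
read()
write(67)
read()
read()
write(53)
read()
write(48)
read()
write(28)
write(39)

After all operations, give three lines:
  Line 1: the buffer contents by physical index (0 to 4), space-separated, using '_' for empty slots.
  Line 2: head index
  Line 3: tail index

Answer: 28 39 _ _ _
0
2

Derivation:
write(46): buf=[46 _ _ _ _], head=0, tail=1, size=1
write(45): buf=[46 45 _ _ _], head=0, tail=2, size=2
read(): buf=[_ 45 _ _ _], head=1, tail=2, size=1
write(67): buf=[_ 45 67 _ _], head=1, tail=3, size=2
read(): buf=[_ _ 67 _ _], head=2, tail=3, size=1
read(): buf=[_ _ _ _ _], head=3, tail=3, size=0
write(53): buf=[_ _ _ 53 _], head=3, tail=4, size=1
read(): buf=[_ _ _ _ _], head=4, tail=4, size=0
write(48): buf=[_ _ _ _ 48], head=4, tail=0, size=1
read(): buf=[_ _ _ _ _], head=0, tail=0, size=0
write(28): buf=[28 _ _ _ _], head=0, tail=1, size=1
write(39): buf=[28 39 _ _ _], head=0, tail=2, size=2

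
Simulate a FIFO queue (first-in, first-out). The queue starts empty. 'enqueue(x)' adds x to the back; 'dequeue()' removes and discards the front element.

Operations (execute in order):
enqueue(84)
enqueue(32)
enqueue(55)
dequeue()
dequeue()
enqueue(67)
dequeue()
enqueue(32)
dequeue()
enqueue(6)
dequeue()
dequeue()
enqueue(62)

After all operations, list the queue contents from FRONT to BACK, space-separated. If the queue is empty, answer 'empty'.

enqueue(84): [84]
enqueue(32): [84, 32]
enqueue(55): [84, 32, 55]
dequeue(): [32, 55]
dequeue(): [55]
enqueue(67): [55, 67]
dequeue(): [67]
enqueue(32): [67, 32]
dequeue(): [32]
enqueue(6): [32, 6]
dequeue(): [6]
dequeue(): []
enqueue(62): [62]

Answer: 62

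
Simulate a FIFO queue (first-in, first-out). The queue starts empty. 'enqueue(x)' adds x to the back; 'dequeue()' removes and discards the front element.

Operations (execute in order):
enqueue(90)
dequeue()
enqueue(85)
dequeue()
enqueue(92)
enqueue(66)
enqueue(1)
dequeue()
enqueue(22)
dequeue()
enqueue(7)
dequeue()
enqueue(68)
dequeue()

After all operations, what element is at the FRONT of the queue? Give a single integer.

Answer: 7

Derivation:
enqueue(90): queue = [90]
dequeue(): queue = []
enqueue(85): queue = [85]
dequeue(): queue = []
enqueue(92): queue = [92]
enqueue(66): queue = [92, 66]
enqueue(1): queue = [92, 66, 1]
dequeue(): queue = [66, 1]
enqueue(22): queue = [66, 1, 22]
dequeue(): queue = [1, 22]
enqueue(7): queue = [1, 22, 7]
dequeue(): queue = [22, 7]
enqueue(68): queue = [22, 7, 68]
dequeue(): queue = [7, 68]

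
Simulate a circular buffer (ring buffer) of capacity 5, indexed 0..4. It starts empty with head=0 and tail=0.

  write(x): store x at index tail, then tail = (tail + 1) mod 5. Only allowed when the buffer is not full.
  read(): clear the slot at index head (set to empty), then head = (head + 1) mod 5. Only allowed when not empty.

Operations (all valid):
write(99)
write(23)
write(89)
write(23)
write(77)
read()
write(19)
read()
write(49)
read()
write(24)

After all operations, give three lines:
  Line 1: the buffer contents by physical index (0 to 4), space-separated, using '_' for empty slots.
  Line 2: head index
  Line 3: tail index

write(99): buf=[99 _ _ _ _], head=0, tail=1, size=1
write(23): buf=[99 23 _ _ _], head=0, tail=2, size=2
write(89): buf=[99 23 89 _ _], head=0, tail=3, size=3
write(23): buf=[99 23 89 23 _], head=0, tail=4, size=4
write(77): buf=[99 23 89 23 77], head=0, tail=0, size=5
read(): buf=[_ 23 89 23 77], head=1, tail=0, size=4
write(19): buf=[19 23 89 23 77], head=1, tail=1, size=5
read(): buf=[19 _ 89 23 77], head=2, tail=1, size=4
write(49): buf=[19 49 89 23 77], head=2, tail=2, size=5
read(): buf=[19 49 _ 23 77], head=3, tail=2, size=4
write(24): buf=[19 49 24 23 77], head=3, tail=3, size=5

Answer: 19 49 24 23 77
3
3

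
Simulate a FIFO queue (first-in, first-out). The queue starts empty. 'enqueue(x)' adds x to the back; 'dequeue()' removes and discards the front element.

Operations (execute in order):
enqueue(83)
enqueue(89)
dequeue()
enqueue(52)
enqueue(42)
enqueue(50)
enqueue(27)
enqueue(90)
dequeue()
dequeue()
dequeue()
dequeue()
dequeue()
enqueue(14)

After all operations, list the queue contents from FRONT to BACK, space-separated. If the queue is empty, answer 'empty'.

Answer: 90 14

Derivation:
enqueue(83): [83]
enqueue(89): [83, 89]
dequeue(): [89]
enqueue(52): [89, 52]
enqueue(42): [89, 52, 42]
enqueue(50): [89, 52, 42, 50]
enqueue(27): [89, 52, 42, 50, 27]
enqueue(90): [89, 52, 42, 50, 27, 90]
dequeue(): [52, 42, 50, 27, 90]
dequeue(): [42, 50, 27, 90]
dequeue(): [50, 27, 90]
dequeue(): [27, 90]
dequeue(): [90]
enqueue(14): [90, 14]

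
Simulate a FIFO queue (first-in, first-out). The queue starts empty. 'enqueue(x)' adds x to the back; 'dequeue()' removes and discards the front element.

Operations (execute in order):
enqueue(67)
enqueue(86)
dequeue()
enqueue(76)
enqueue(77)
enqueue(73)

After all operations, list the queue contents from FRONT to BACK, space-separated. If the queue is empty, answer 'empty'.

enqueue(67): [67]
enqueue(86): [67, 86]
dequeue(): [86]
enqueue(76): [86, 76]
enqueue(77): [86, 76, 77]
enqueue(73): [86, 76, 77, 73]

Answer: 86 76 77 73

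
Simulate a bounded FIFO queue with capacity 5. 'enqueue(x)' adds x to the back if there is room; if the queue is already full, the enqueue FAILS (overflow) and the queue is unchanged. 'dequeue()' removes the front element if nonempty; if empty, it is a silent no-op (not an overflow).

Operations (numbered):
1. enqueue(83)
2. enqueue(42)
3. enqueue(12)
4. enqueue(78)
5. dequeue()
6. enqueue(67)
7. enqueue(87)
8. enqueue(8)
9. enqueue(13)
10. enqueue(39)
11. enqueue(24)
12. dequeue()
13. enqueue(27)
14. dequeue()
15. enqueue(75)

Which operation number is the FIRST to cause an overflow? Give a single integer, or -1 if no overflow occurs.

Answer: 8

Derivation:
1. enqueue(83): size=1
2. enqueue(42): size=2
3. enqueue(12): size=3
4. enqueue(78): size=4
5. dequeue(): size=3
6. enqueue(67): size=4
7. enqueue(87): size=5
8. enqueue(8): size=5=cap → OVERFLOW (fail)
9. enqueue(13): size=5=cap → OVERFLOW (fail)
10. enqueue(39): size=5=cap → OVERFLOW (fail)
11. enqueue(24): size=5=cap → OVERFLOW (fail)
12. dequeue(): size=4
13. enqueue(27): size=5
14. dequeue(): size=4
15. enqueue(75): size=5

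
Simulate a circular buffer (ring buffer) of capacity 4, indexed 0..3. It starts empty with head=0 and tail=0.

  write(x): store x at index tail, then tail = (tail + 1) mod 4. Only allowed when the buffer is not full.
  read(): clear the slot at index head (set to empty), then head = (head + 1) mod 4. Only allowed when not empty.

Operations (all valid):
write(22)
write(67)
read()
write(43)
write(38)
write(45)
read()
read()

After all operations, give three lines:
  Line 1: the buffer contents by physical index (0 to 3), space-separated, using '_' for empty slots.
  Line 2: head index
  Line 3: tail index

write(22): buf=[22 _ _ _], head=0, tail=1, size=1
write(67): buf=[22 67 _ _], head=0, tail=2, size=2
read(): buf=[_ 67 _ _], head=1, tail=2, size=1
write(43): buf=[_ 67 43 _], head=1, tail=3, size=2
write(38): buf=[_ 67 43 38], head=1, tail=0, size=3
write(45): buf=[45 67 43 38], head=1, tail=1, size=4
read(): buf=[45 _ 43 38], head=2, tail=1, size=3
read(): buf=[45 _ _ 38], head=3, tail=1, size=2

Answer: 45 _ _ 38
3
1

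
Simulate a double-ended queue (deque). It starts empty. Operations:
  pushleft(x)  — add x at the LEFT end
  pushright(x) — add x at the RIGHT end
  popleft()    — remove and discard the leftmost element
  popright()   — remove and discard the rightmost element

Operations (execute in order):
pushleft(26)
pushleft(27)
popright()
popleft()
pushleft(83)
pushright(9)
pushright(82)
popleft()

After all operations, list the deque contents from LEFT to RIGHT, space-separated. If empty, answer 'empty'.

pushleft(26): [26]
pushleft(27): [27, 26]
popright(): [27]
popleft(): []
pushleft(83): [83]
pushright(9): [83, 9]
pushright(82): [83, 9, 82]
popleft(): [9, 82]

Answer: 9 82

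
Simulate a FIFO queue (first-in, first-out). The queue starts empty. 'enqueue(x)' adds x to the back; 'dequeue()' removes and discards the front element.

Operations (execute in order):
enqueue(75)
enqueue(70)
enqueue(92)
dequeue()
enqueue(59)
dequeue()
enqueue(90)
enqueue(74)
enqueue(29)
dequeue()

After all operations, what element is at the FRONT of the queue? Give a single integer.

Answer: 59

Derivation:
enqueue(75): queue = [75]
enqueue(70): queue = [75, 70]
enqueue(92): queue = [75, 70, 92]
dequeue(): queue = [70, 92]
enqueue(59): queue = [70, 92, 59]
dequeue(): queue = [92, 59]
enqueue(90): queue = [92, 59, 90]
enqueue(74): queue = [92, 59, 90, 74]
enqueue(29): queue = [92, 59, 90, 74, 29]
dequeue(): queue = [59, 90, 74, 29]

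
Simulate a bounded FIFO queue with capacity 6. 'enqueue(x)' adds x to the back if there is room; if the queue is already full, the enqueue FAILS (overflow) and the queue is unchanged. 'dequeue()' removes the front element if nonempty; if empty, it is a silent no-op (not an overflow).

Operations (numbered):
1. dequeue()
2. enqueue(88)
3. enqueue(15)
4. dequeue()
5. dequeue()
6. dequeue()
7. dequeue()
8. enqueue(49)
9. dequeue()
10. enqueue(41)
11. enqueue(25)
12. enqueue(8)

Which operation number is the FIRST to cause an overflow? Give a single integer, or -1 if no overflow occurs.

1. dequeue(): empty, no-op, size=0
2. enqueue(88): size=1
3. enqueue(15): size=2
4. dequeue(): size=1
5. dequeue(): size=0
6. dequeue(): empty, no-op, size=0
7. dequeue(): empty, no-op, size=0
8. enqueue(49): size=1
9. dequeue(): size=0
10. enqueue(41): size=1
11. enqueue(25): size=2
12. enqueue(8): size=3

Answer: -1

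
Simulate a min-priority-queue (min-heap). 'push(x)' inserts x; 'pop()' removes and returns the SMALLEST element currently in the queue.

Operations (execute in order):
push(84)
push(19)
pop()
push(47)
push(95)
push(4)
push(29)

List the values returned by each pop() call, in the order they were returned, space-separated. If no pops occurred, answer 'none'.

Answer: 19

Derivation:
push(84): heap contents = [84]
push(19): heap contents = [19, 84]
pop() → 19: heap contents = [84]
push(47): heap contents = [47, 84]
push(95): heap contents = [47, 84, 95]
push(4): heap contents = [4, 47, 84, 95]
push(29): heap contents = [4, 29, 47, 84, 95]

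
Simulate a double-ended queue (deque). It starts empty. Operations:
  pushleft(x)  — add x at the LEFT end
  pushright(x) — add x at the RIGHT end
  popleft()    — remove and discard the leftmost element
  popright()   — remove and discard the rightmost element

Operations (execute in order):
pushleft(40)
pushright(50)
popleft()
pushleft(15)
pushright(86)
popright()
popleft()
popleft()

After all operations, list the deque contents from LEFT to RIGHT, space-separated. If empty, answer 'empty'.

pushleft(40): [40]
pushright(50): [40, 50]
popleft(): [50]
pushleft(15): [15, 50]
pushright(86): [15, 50, 86]
popright(): [15, 50]
popleft(): [50]
popleft(): []

Answer: empty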